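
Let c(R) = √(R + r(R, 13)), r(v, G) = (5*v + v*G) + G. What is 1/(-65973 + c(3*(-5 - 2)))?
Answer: -65973/4352437115 - I*√386/4352437115 ≈ -1.5158e-5 - 4.514e-9*I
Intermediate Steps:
r(v, G) = G + 5*v + G*v (r(v, G) = (5*v + G*v) + G = G + 5*v + G*v)
c(R) = √(13 + 19*R) (c(R) = √(R + (13 + 5*R + 13*R)) = √(R + (13 + 18*R)) = √(13 + 19*R))
1/(-65973 + c(3*(-5 - 2))) = 1/(-65973 + √(13 + 19*(3*(-5 - 2)))) = 1/(-65973 + √(13 + 19*(3*(-7)))) = 1/(-65973 + √(13 + 19*(-21))) = 1/(-65973 + √(13 - 399)) = 1/(-65973 + √(-386)) = 1/(-65973 + I*√386)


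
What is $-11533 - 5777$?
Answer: $-17310$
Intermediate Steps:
$-11533 - 5777 = -17310$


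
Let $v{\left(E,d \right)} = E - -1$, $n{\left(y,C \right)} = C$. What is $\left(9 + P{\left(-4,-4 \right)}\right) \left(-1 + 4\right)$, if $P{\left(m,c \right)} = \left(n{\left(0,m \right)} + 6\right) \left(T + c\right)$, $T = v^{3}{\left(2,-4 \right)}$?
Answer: $165$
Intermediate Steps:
$v{\left(E,d \right)} = 1 + E$ ($v{\left(E,d \right)} = E + 1 = 1 + E$)
$T = 27$ ($T = \left(1 + 2\right)^{3} = 3^{3} = 27$)
$P{\left(m,c \right)} = \left(6 + m\right) \left(27 + c\right)$ ($P{\left(m,c \right)} = \left(m + 6\right) \left(27 + c\right) = \left(6 + m\right) \left(27 + c\right)$)
$\left(9 + P{\left(-4,-4 \right)}\right) \left(-1 + 4\right) = \left(9 + \left(162 + 6 \left(-4\right) + 27 \left(-4\right) - -16\right)\right) \left(-1 + 4\right) = \left(9 + \left(162 - 24 - 108 + 16\right)\right) 3 = \left(9 + 46\right) 3 = 55 \cdot 3 = 165$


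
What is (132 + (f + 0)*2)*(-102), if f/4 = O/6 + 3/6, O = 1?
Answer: -14008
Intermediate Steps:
f = 8/3 (f = 4*(1/6 + 3/6) = 4*(1*(⅙) + 3*(⅙)) = 4*(⅙ + ½) = 4*(⅔) = 8/3 ≈ 2.6667)
(132 + (f + 0)*2)*(-102) = (132 + (8/3 + 0)*2)*(-102) = (132 + (8/3)*2)*(-102) = (132 + 16/3)*(-102) = (412/3)*(-102) = -14008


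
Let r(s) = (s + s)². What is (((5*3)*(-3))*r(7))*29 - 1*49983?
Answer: -305763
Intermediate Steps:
r(s) = 4*s² (r(s) = (2*s)² = 4*s²)
(((5*3)*(-3))*r(7))*29 - 1*49983 = (((5*3)*(-3))*(4*7²))*29 - 1*49983 = ((15*(-3))*(4*49))*29 - 49983 = -45*196*29 - 49983 = -8820*29 - 49983 = -255780 - 49983 = -305763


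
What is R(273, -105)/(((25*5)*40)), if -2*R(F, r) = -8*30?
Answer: 3/125 ≈ 0.024000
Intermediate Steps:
R(F, r) = 120 (R(F, r) = -(-4)*30 = -1/2*(-240) = 120)
R(273, -105)/(((25*5)*40)) = 120/(((25*5)*40)) = 120/((125*40)) = 120/5000 = 120*(1/5000) = 3/125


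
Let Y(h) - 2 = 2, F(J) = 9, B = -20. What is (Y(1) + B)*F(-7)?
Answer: -144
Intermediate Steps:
Y(h) = 4 (Y(h) = 2 + 2 = 4)
(Y(1) + B)*F(-7) = (4 - 20)*9 = -16*9 = -144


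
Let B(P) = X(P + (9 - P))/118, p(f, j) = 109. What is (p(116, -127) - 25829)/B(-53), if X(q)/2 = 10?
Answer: -151748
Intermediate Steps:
X(q) = 20 (X(q) = 2*10 = 20)
B(P) = 10/59 (B(P) = 20/118 = 20*(1/118) = 10/59)
(p(116, -127) - 25829)/B(-53) = (109 - 25829)/(10/59) = -25720*59/10 = -151748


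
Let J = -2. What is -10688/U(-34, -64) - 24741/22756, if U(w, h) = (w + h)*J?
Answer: -62016341/1115044 ≈ -55.618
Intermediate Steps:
U(w, h) = -2*h - 2*w (U(w, h) = (w + h)*(-2) = (h + w)*(-2) = -2*h - 2*w)
-10688/U(-34, -64) - 24741/22756 = -10688/(-2*(-64) - 2*(-34)) - 24741/22756 = -10688/(128 + 68) - 24741*1/22756 = -10688/196 - 24741/22756 = -10688*1/196 - 24741/22756 = -2672/49 - 24741/22756 = -62016341/1115044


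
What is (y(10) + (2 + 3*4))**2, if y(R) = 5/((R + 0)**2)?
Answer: 78961/400 ≈ 197.40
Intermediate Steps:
y(R) = 5/R**2 (y(R) = 5/(R**2) = 5/R**2)
(y(10) + (2 + 3*4))**2 = (5/10**2 + (2 + 3*4))**2 = (5*(1/100) + (2 + 12))**2 = (1/20 + 14)**2 = (281/20)**2 = 78961/400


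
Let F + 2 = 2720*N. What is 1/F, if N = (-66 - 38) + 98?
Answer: -1/16322 ≈ -6.1267e-5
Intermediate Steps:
N = -6 (N = -104 + 98 = -6)
F = -16322 (F = -2 + 2720*(-6) = -2 - 16320 = -16322)
1/F = 1/(-16322) = -1/16322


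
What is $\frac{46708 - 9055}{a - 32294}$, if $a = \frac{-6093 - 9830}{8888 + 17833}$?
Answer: $- \frac{1006125813}{862943897} \approx -1.1659$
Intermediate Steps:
$a = - \frac{15923}{26721} \approx -0.5959$
$\frac{46708 - 9055}{a - 32294} = \frac{46708 - 9055}{- \frac{15923}{26721} - 32294} = \frac{37653}{- \frac{862943897}{26721}} = 37653 \left(- \frac{26721}{862943897}\right) = - \frac{1006125813}{862943897}$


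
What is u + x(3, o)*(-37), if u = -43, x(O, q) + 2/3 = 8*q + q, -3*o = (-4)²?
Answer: 5273/3 ≈ 1757.7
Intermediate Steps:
o = -16/3 (o = -⅓*(-4)² = -⅓*16 = -16/3 ≈ -5.3333)
x(O, q) = -⅔ + 9*q (x(O, q) = -⅔ + (8*q + q) = -⅔ + 9*q)
u + x(3, o)*(-37) = -43 + (-⅔ + 9*(-16/3))*(-37) = -43 + (-⅔ - 48)*(-37) = -43 - 146/3*(-37) = -43 + 5402/3 = 5273/3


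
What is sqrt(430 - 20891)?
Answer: I*sqrt(20461) ≈ 143.04*I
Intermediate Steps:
sqrt(430 - 20891) = sqrt(-20461) = I*sqrt(20461)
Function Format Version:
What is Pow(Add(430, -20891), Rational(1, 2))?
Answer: Mul(I, Pow(20461, Rational(1, 2))) ≈ Mul(143.04, I)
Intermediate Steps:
Pow(Add(430, -20891), Rational(1, 2)) = Pow(-20461, Rational(1, 2)) = Mul(I, Pow(20461, Rational(1, 2)))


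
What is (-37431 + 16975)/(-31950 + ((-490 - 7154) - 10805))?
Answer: 20456/50399 ≈ 0.40588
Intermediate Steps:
(-37431 + 16975)/(-31950 + ((-490 - 7154) - 10805)) = -20456/(-31950 + (-7644 - 10805)) = -20456/(-31950 - 18449) = -20456/(-50399) = -20456*(-1/50399) = 20456/50399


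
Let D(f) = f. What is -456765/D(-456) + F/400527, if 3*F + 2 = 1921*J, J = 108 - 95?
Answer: 182950510747/182640312 ≈ 1001.7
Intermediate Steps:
J = 13
F = 24971/3 (F = -⅔ + (1921*13)/3 = -⅔ + (⅓)*24973 = -⅔ + 24973/3 = 24971/3 ≈ 8323.7)
-456765/D(-456) + F/400527 = -456765/(-456) + (24971/3)/400527 = -456765*(-1/456) + (24971/3)*(1/400527) = 152255/152 + 24971/1201581 = 182950510747/182640312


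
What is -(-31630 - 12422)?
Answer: 44052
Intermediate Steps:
-(-31630 - 12422) = -1*(-44052) = 44052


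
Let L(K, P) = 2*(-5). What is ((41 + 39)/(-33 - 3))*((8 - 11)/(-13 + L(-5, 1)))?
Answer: -20/69 ≈ -0.28986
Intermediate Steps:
L(K, P) = -10
((41 + 39)/(-33 - 3))*((8 - 11)/(-13 + L(-5, 1))) = ((41 + 39)/(-33 - 3))*((8 - 11)/(-13 - 10)) = (80/(-36))*(-3/(-23)) = (80*(-1/36))*(-3*(-1/23)) = -20/9*3/23 = -20/69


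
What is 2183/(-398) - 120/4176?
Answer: -95458/17313 ≈ -5.5137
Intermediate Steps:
2183/(-398) - 120/4176 = 2183*(-1/398) - 120*1/4176 = -2183/398 - 5/174 = -95458/17313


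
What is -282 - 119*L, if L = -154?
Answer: 18044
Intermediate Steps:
-282 - 119*L = -282 - 119*(-154) = -282 + 18326 = 18044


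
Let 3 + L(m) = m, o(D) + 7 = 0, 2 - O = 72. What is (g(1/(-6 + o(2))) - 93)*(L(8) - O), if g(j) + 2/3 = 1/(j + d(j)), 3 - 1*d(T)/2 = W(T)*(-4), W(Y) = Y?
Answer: -161250/23 ≈ -7010.9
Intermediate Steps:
O = -70 (O = 2 - 1*72 = 2 - 72 = -70)
o(D) = -7 (o(D) = -7 + 0 = -7)
L(m) = -3 + m
d(T) = 6 + 8*T (d(T) = 6 - 2*T*(-4) = 6 - (-8)*T = 6 + 8*T)
g(j) = -2/3 + 1/(6 + 9*j) (g(j) = -2/3 + 1/(j + (6 + 8*j)) = -2/3 + 1/(6 + 9*j))
(g(1/(-6 + o(2))) - 93)*(L(8) - O) = ((-1 - 2/(-6 - 7))/(2 + 3/(-6 - 7)) - 93)*((-3 + 8) - 1*(-70)) = ((-1 - 2/(-13))/(2 + 3/(-13)) - 93)*(5 + 70) = ((-1 - 2*(-1/13))/(2 + 3*(-1/13)) - 93)*75 = ((-1 + 2/13)/(2 - 3/13) - 93)*75 = (-11/13/(23/13) - 93)*75 = ((13/23)*(-11/13) - 93)*75 = (-11/23 - 93)*75 = -2150/23*75 = -161250/23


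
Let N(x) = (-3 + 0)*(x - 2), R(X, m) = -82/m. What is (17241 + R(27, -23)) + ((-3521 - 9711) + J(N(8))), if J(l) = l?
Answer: 91875/23 ≈ 3994.6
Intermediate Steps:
N(x) = 6 - 3*x (N(x) = -3*(-2 + x) = 6 - 3*x)
(17241 + R(27, -23)) + ((-3521 - 9711) + J(N(8))) = (17241 - 82/(-23)) + ((-3521 - 9711) + (6 - 3*8)) = (17241 - 82*(-1/23)) + (-13232 + (6 - 24)) = (17241 + 82/23) + (-13232 - 18) = 396625/23 - 13250 = 91875/23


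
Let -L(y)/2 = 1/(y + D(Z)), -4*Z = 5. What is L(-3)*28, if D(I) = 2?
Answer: 56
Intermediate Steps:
Z = -5/4 (Z = -¼*5 = -5/4 ≈ -1.2500)
L(y) = -2/(2 + y) (L(y) = -2/(y + 2) = -2/(2 + y))
L(-3)*28 = -2/(2 - 3)*28 = -2/(-1)*28 = -2*(-1)*28 = 2*28 = 56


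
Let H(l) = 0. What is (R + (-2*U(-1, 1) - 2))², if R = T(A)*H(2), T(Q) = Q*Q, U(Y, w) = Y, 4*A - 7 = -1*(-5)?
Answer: 0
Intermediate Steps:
A = 3 (A = 7/4 + (-1*(-5))/4 = 7/4 + (¼)*5 = 7/4 + 5/4 = 3)
T(Q) = Q²
R = 0 (R = 3²*0 = 9*0 = 0)
(R + (-2*U(-1, 1) - 2))² = (0 + (-2*(-1) - 2))² = (0 + (2 - 2))² = (0 + 0)² = 0² = 0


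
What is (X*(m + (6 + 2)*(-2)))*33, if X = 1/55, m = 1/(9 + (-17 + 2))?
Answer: -97/10 ≈ -9.7000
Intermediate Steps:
m = -⅙ (m = 1/(9 - 15) = 1/(-6) = -⅙ ≈ -0.16667)
X = 1/55 ≈ 0.018182
(X*(m + (6 + 2)*(-2)))*33 = ((-⅙ + (6 + 2)*(-2))/55)*33 = ((-⅙ + 8*(-2))/55)*33 = ((-⅙ - 16)/55)*33 = ((1/55)*(-97/6))*33 = -97/330*33 = -97/10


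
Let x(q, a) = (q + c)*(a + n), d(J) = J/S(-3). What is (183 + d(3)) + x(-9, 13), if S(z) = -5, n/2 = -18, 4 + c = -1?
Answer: 2522/5 ≈ 504.40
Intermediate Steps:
c = -5 (c = -4 - 1 = -5)
n = -36 (n = 2*(-18) = -36)
d(J) = -J/5 (d(J) = J/(-5) = J*(-1/5) = -J/5)
x(q, a) = (-36 + a)*(-5 + q) (x(q, a) = (q - 5)*(a - 36) = (-5 + q)*(-36 + a) = (-36 + a)*(-5 + q))
(183 + d(3)) + x(-9, 13) = (183 - 1/5*3) + (180 - 36*(-9) - 5*13 + 13*(-9)) = (183 - 3/5) + (180 + 324 - 65 - 117) = 912/5 + 322 = 2522/5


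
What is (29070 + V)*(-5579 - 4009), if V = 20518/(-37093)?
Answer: -10338481447296/37093 ≈ -2.7872e+8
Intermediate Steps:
V = -20518/37093 (V = 20518*(-1/37093) = -20518/37093 ≈ -0.55315)
(29070 + V)*(-5579 - 4009) = (29070 - 20518/37093)*(-5579 - 4009) = (1078272992/37093)*(-9588) = -10338481447296/37093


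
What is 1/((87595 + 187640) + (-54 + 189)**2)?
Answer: 1/293460 ≈ 3.4076e-6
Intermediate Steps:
1/((87595 + 187640) + (-54 + 189)**2) = 1/(275235 + 135**2) = 1/(275235 + 18225) = 1/293460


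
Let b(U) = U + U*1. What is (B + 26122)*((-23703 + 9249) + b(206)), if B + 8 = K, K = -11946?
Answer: -198947056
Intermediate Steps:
B = -11954 (B = -8 - 11946 = -11954)
b(U) = 2*U (b(U) = U + U = 2*U)
(B + 26122)*((-23703 + 9249) + b(206)) = (-11954 + 26122)*((-23703 + 9249) + 2*206) = 14168*(-14454 + 412) = 14168*(-14042) = -198947056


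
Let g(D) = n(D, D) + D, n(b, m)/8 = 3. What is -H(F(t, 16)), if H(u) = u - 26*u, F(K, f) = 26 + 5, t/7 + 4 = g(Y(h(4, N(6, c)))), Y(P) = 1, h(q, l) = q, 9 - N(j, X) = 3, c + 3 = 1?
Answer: 775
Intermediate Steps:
c = -2 (c = -3 + 1 = -2)
N(j, X) = 6 (N(j, X) = 9 - 1*3 = 9 - 3 = 6)
n(b, m) = 24 (n(b, m) = 8*3 = 24)
g(D) = 24 + D
t = 147 (t = -28 + 7*(24 + 1) = -28 + 7*25 = -28 + 175 = 147)
F(K, f) = 31
H(u) = -25*u
-H(F(t, 16)) = -(-25)*31 = -1*(-775) = 775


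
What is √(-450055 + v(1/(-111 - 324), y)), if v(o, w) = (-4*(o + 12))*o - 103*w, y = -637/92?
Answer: I*√179916472277959/20010 ≈ 670.33*I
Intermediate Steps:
y = -637/92 (y = -637*1/92 = -637/92 ≈ -6.9239)
v(o, w) = -103*w + o*(-48 - 4*o) (v(o, w) = (-4*(12 + o))*o - 103*w = (-48 - 4*o)*o - 103*w = o*(-48 - 4*o) - 103*w = -103*w + o*(-48 - 4*o))
√(-450055 + v(1/(-111 - 324), y)) = √(-450055 + (-103*(-637/92) - 48/(-111 - 324) - 4/(-111 - 324)²)) = √(-450055 + (65611/92 - 48/(-435) - 4*(1/(-435))²)) = √(-450055 + (65611/92 - 48*(-1/435) - 4*(-1/435)²)) = √(-450055 + (65611/92 + 16/145 - 4*1/189225)) = √(-450055 + (65611/92 + 16/145 - 4/189225)) = √(-450055 + 12417162067/17408700) = √(-7822455316433/17408700) = I*√179916472277959/20010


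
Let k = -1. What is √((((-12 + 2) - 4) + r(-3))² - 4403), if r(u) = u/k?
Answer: I*√4282 ≈ 65.437*I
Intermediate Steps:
r(u) = -u (r(u) = u/(-1) = u*(-1) = -u)
√((((-12 + 2) - 4) + r(-3))² - 4403) = √((((-12 + 2) - 4) - 1*(-3))² - 4403) = √(((-10 - 4) + 3)² - 4403) = √((-14 + 3)² - 4403) = √((-11)² - 4403) = √(121 - 4403) = √(-4282) = I*√4282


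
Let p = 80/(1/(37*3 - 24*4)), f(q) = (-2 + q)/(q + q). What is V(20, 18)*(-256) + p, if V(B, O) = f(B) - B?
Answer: 31024/5 ≈ 6204.8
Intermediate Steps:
f(q) = (-2 + q)/(2*q) (f(q) = (-2 + q)/((2*q)) = (-2 + q)*(1/(2*q)) = (-2 + q)/(2*q))
V(B, O) = -B + (-2 + B)/(2*B) (V(B, O) = (-2 + B)/(2*B) - B = -B + (-2 + B)/(2*B))
p = 1200 (p = 80/(1/(111 - 96)) = 80/(1/15) = 80*15 = 1200)
V(20, 18)*(-256) + p = (1/2 - 1*20 - 1/20)*(-256) + 1200 = (1/2 - 20 - 1*1/20)*(-256) + 1200 = (1/2 - 20 - 1/20)*(-256) + 1200 = -391/20*(-256) + 1200 = 25024/5 + 1200 = 31024/5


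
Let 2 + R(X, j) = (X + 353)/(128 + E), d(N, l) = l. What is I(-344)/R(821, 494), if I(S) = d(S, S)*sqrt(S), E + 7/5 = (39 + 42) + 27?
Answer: -201756*I*sqrt(86)/881 ≈ -2123.7*I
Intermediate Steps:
E = 533/5 (E = -7/5 + ((39 + 42) + 27) = -7/5 + (81 + 27) = -7/5 + 108 = 533/5 ≈ 106.60)
I(S) = S**(3/2) (I(S) = S*sqrt(S) = S**(3/2))
R(X, j) = -581/1173 + 5*X/1173 (R(X, j) = -2 + (X + 353)/(128 + 533/5) = -2 + (353 + X)/(1173/5) = -2 + (353 + X)*(5/1173) = -2 + (1765/1173 + 5*X/1173) = -581/1173 + 5*X/1173)
I(-344)/R(821, 494) = (-344)**(3/2)/(-581/1173 + (5/1173)*821) = (-688*I*sqrt(86))/(-581/1173 + 4105/1173) = (-688*I*sqrt(86))/(3524/1173) = -688*I*sqrt(86)*(1173/3524) = -201756*I*sqrt(86)/881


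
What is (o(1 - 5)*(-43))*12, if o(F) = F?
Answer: 2064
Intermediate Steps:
(o(1 - 5)*(-43))*12 = ((1 - 5)*(-43))*12 = -4*(-43)*12 = 172*12 = 2064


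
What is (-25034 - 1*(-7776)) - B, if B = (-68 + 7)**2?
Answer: -20979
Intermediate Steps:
B = 3721 (B = (-61)**2 = 3721)
(-25034 - 1*(-7776)) - B = (-25034 - 1*(-7776)) - 1*3721 = (-25034 + 7776) - 3721 = -17258 - 3721 = -20979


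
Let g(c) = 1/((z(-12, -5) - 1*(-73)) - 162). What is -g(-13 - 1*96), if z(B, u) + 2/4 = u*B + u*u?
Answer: 2/9 ≈ 0.22222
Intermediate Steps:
z(B, u) = -½ + u² + B*u (z(B, u) = -½ + (u*B + u*u) = -½ + (B*u + u²) = -½ + (u² + B*u) = -½ + u² + B*u)
g(c) = -2/9 (g(c) = 1/(((-½ + (-5)² - 12*(-5)) - 1*(-73)) - 162) = 1/(((-½ + 25 + 60) + 73) - 162) = 1/((169/2 + 73) - 162) = 1/(315/2 - 162) = 1/(-9/2) = -2/9)
-g(-13 - 1*96) = -1*(-2/9) = 2/9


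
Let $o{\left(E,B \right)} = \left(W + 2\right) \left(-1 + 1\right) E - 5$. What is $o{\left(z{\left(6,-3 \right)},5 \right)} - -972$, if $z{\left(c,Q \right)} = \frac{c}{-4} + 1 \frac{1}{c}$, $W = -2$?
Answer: $967$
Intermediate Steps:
$z{\left(c,Q \right)} = \frac{1}{c} - \frac{c}{4}$ ($z{\left(c,Q \right)} = c \left(- \frac{1}{4}\right) + \frac{1}{c} = - \frac{c}{4} + \frac{1}{c} = \frac{1}{c} - \frac{c}{4}$)
$o{\left(E,B \right)} = -5$ ($o{\left(E,B \right)} = \left(-2 + 2\right) \left(-1 + 1\right) E - 5 = 0 \cdot 0 E - 5 = 0 E - 5 = 0 - 5 = -5$)
$o{\left(z{\left(6,-3 \right)},5 \right)} - -972 = -5 - -972 = -5 + 972 = 967$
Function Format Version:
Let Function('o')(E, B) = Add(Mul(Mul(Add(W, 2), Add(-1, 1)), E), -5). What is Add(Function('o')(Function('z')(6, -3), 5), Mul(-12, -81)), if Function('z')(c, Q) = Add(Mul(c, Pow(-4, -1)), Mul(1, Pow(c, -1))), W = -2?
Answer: 967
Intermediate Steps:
Function('z')(c, Q) = Add(Pow(c, -1), Mul(Rational(-1, 4), c)) (Function('z')(c, Q) = Add(Mul(c, Rational(-1, 4)), Pow(c, -1)) = Add(Mul(Rational(-1, 4), c), Pow(c, -1)) = Add(Pow(c, -1), Mul(Rational(-1, 4), c)))
Function('o')(E, B) = -5 (Function('o')(E, B) = Add(Mul(Mul(Add(-2, 2), Add(-1, 1)), E), -5) = Add(Mul(Mul(0, 0), E), -5) = Add(Mul(0, E), -5) = Add(0, -5) = -5)
Add(Function('o')(Function('z')(6, -3), 5), Mul(-12, -81)) = Add(-5, Mul(-12, -81)) = Add(-5, 972) = 967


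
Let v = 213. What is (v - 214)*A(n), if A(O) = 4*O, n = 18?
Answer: -72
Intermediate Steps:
(v - 214)*A(n) = (213 - 214)*(4*18) = -1*72 = -72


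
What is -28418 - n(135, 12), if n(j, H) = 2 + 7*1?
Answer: -28427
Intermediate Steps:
n(j, H) = 9 (n(j, H) = 2 + 7 = 9)
-28418 - n(135, 12) = -28418 - 1*9 = -28418 - 9 = -28427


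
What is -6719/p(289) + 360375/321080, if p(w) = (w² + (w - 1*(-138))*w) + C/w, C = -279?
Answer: 4185445509919/3840165411512 ≈ 1.0899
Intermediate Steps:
p(w) = w² - 279/w + w*(138 + w) (p(w) = (w² + (w - 1*(-138))*w) - 279/w = (w² + (w + 138)*w) - 279/w = (w² + (138 + w)*w) - 279/w = (w² + w*(138 + w)) - 279/w = w² - 279/w + w*(138 + w))
-6719/p(289) + 360375/321080 = -6719*289/(-279 + 2*289²*(69 + 289)) + 360375/321080 = -6719*289/(-279 + 2*83521*358) + 360375*(1/321080) = -6719*289/(-279 + 59801036) + 72075/64216 = -6719/((1/289)*59800757) + 72075/64216 = -6719/59800757/289 + 72075/64216 = -6719*289/59800757 + 72075/64216 = -1941791/59800757 + 72075/64216 = 4185445509919/3840165411512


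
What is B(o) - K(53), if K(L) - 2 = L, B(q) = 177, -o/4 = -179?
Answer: 122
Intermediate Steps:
o = 716 (o = -4*(-179) = 716)
K(L) = 2 + L
B(o) - K(53) = 177 - (2 + 53) = 177 - 1*55 = 177 - 55 = 122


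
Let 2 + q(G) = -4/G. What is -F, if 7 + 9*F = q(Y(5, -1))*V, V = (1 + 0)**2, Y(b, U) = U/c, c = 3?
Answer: -1/3 ≈ -0.33333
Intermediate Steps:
Y(b, U) = U/3
q(G) = -2 - 4/G
V = 1 (V = 1**2 = 1)
F = 1/3 (F = -7/9 + ((-2 - 4/((1/3)*(-1)))*1)/9 = -7/9 + ((-2 - 4/(-1/3))*1)/9 = -7/9 + ((-2 - 4*(-3))*1)/9 = -7/9 + ((-2 + 12)*1)/9 = -7/9 + (10*1)/9 = -7/9 + (1/9)*10 = -7/9 + 10/9 = 1/3 ≈ 0.33333)
-F = -1*1/3 = -1/3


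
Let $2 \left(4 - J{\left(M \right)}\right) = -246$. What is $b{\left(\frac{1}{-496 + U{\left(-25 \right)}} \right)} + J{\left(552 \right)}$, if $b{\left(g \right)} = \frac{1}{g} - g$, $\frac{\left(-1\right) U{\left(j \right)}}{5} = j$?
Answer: $- \frac{90523}{371} \approx -244.0$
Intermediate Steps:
$J{\left(M \right)} = 127$ ($J{\left(M \right)} = 4 - -123 = 4 + 123 = 127$)
$U{\left(j \right)} = - 5 j$
$b{\left(\frac{1}{-496 + U{\left(-25 \right)}} \right)} + J{\left(552 \right)} = \left(\frac{1}{\frac{1}{-496 - -125}} - \frac{1}{-496 - -125}\right) + 127 = \left(\frac{1}{\frac{1}{-496 + 125}} - \frac{1}{-496 + 125}\right) + 127 = \left(\frac{1}{\frac{1}{-371}} - \frac{1}{-371}\right) + 127 = \left(\frac{1}{- \frac{1}{371}} - - \frac{1}{371}\right) + 127 = \left(-371 + \frac{1}{371}\right) + 127 = - \frac{137640}{371} + 127 = - \frac{90523}{371}$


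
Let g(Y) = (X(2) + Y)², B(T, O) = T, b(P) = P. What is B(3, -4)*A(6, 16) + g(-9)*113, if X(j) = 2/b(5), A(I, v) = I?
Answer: 209387/25 ≈ 8375.5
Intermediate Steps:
X(j) = ⅖ (X(j) = 2/5 = 2*(⅕) = ⅖)
g(Y) = (⅖ + Y)²
B(3, -4)*A(6, 16) + g(-9)*113 = 3*6 + ((2 + 5*(-9))²/25)*113 = 18 + ((2 - 45)²/25)*113 = 18 + ((1/25)*(-43)²)*113 = 18 + ((1/25)*1849)*113 = 18 + (1849/25)*113 = 18 + 208937/25 = 209387/25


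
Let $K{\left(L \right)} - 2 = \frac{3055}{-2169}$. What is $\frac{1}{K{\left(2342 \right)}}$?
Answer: $\frac{2169}{1283} \approx 1.6906$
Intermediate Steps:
$K{\left(L \right)} = \frac{1283}{2169}$ ($K{\left(L \right)} = 2 + \frac{3055}{-2169} = 2 + 3055 \left(- \frac{1}{2169}\right) = 2 - \frac{3055}{2169} = \frac{1283}{2169}$)
$\frac{1}{K{\left(2342 \right)}} = \frac{1}{\frac{1283}{2169}} = \frac{2169}{1283}$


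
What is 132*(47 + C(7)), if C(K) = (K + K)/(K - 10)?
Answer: 5588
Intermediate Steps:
C(K) = 2*K/(-10 + K) (C(K) = (2*K)/(-10 + K) = 2*K/(-10 + K))
132*(47 + C(7)) = 132*(47 + 2*7/(-10 + 7)) = 132*(47 + 2*7/(-3)) = 132*(47 + 2*7*(-⅓)) = 132*(47 - 14/3) = 132*(127/3) = 5588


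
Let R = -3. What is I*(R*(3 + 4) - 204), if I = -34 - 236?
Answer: 60750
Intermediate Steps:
I = -270
I*(R*(3 + 4) - 204) = -270*(-3*(3 + 4) - 204) = -270*(-3*7 - 204) = -270*(-21 - 204) = -270*(-225) = 60750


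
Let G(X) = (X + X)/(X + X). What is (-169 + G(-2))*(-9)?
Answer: 1512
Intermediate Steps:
G(X) = 1 (G(X) = (2*X)/((2*X)) = (2*X)*(1/(2*X)) = 1)
(-169 + G(-2))*(-9) = (-169 + 1)*(-9) = -168*(-9) = 1512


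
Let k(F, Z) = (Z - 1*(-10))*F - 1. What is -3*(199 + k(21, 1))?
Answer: -1287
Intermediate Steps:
k(F, Z) = -1 + F*(10 + Z) (k(F, Z) = (Z + 10)*F - 1 = (10 + Z)*F - 1 = F*(10 + Z) - 1 = -1 + F*(10 + Z))
-3*(199 + k(21, 1)) = -3*(199 + (-1 + 10*21 + 21*1)) = -3*(199 + (-1 + 210 + 21)) = -3*(199 + 230) = -3*429 = -1287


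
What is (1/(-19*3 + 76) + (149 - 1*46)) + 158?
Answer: 4960/19 ≈ 261.05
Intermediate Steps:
(1/(-19*3 + 76) + (149 - 1*46)) + 158 = (1/(-57 + 76) + (149 - 46)) + 158 = (1/19 + 103) + 158 = 1958/19 + 158 = 4960/19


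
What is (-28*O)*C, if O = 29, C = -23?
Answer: 18676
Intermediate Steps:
(-28*O)*C = -28*29*(-23) = -812*(-23) = 18676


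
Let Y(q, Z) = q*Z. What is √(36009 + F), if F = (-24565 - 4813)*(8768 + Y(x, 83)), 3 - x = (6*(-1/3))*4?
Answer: I*√284372409 ≈ 16863.0*I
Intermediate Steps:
x = 11 (x = 3 - 6*(-1/3)*4 = 3 - 6*(-1*⅓)*4 = 3 - 6*(-⅓)*4 = 3 - (-2)*4 = 3 - 1*(-8) = 3 + 8 = 11)
Y(q, Z) = Z*q
F = -284408418 (F = (-24565 - 4813)*(8768 + 83*11) = -29378*(8768 + 913) = -29378*9681 = -284408418)
√(36009 + F) = √(36009 - 284408418) = √(-284372409) = I*√284372409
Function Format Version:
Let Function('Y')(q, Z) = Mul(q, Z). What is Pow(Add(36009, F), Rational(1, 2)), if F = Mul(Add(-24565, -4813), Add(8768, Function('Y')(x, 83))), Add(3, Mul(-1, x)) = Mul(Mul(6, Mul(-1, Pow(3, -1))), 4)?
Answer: Mul(I, Pow(284372409, Rational(1, 2))) ≈ Mul(16863., I)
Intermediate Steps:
x = 11 (x = Add(3, Mul(-1, Mul(Mul(6, Mul(-1, Pow(3, -1))), 4))) = Add(3, Mul(-1, Mul(Mul(6, Mul(-1, Rational(1, 3))), 4))) = Add(3, Mul(-1, Mul(Mul(6, Rational(-1, 3)), 4))) = Add(3, Mul(-1, Mul(-2, 4))) = Add(3, Mul(-1, -8)) = Add(3, 8) = 11)
Function('Y')(q, Z) = Mul(Z, q)
F = -284408418 (F = Mul(Add(-24565, -4813), Add(8768, Mul(83, 11))) = Mul(-29378, Add(8768, 913)) = Mul(-29378, 9681) = -284408418)
Pow(Add(36009, F), Rational(1, 2)) = Pow(Add(36009, -284408418), Rational(1, 2)) = Pow(-284372409, Rational(1, 2)) = Mul(I, Pow(284372409, Rational(1, 2)))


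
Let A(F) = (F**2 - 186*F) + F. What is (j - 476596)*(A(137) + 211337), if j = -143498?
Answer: -126971067534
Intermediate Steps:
A(F) = F**2 - 185*F
(j - 476596)*(A(137) + 211337) = (-143498 - 476596)*(137*(-185 + 137) + 211337) = -620094*(137*(-48) + 211337) = -620094*(-6576 + 211337) = -620094*204761 = -126971067534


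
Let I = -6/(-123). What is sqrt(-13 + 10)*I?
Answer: 2*I*sqrt(3)/41 ≈ 0.08449*I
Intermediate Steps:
I = 2/41 (I = -6*(-1/123) = 2/41 ≈ 0.048781)
sqrt(-13 + 10)*I = sqrt(-13 + 10)*(2/41) = sqrt(-3)*(2/41) = (I*sqrt(3))*(2/41) = 2*I*sqrt(3)/41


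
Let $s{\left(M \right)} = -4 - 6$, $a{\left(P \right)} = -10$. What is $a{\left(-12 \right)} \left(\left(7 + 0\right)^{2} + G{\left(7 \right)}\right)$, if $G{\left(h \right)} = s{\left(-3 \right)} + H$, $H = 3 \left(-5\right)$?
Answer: $-240$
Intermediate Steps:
$s{\left(M \right)} = -10$ ($s{\left(M \right)} = -4 - 6 = -10$)
$H = -15$
$G{\left(h \right)} = -25$ ($G{\left(h \right)} = -10 - 15 = -25$)
$a{\left(-12 \right)} \left(\left(7 + 0\right)^{2} + G{\left(7 \right)}\right) = - 10 \left(\left(7 + 0\right)^{2} - 25\right) = - 10 \left(7^{2} - 25\right) = - 10 \left(49 - 25\right) = \left(-10\right) 24 = -240$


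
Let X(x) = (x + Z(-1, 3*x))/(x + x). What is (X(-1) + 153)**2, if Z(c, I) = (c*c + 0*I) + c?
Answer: 94249/4 ≈ 23562.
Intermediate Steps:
Z(c, I) = c + c**2 (Z(c, I) = (c**2 + 0) + c = c**2 + c = c + c**2)
X(x) = 1/2 (X(x) = (x - (1 - 1))/(x + x) = (x - 1*0)/((2*x)) = (x + 0)*(1/(2*x)) = x*(1/(2*x)) = 1/2)
(X(-1) + 153)**2 = (1/2 + 153)**2 = (307/2)**2 = 94249/4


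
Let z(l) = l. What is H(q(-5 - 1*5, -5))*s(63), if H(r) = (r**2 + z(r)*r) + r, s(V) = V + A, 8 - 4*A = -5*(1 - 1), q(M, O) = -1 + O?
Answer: 4290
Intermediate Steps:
A = 2 (A = 2 - (-5)*(1 - 1)/4 = 2 - (-5)*0/4 = 2 - 1/4*0 = 2 + 0 = 2)
s(V) = 2 + V (s(V) = V + 2 = 2 + V)
H(r) = r + 2*r**2 (H(r) = (r**2 + r*r) + r = (r**2 + r**2) + r = 2*r**2 + r = r + 2*r**2)
H(q(-5 - 1*5, -5))*s(63) = ((-1 - 5)*(1 + 2*(-1 - 5)))*(2 + 63) = -6*(1 + 2*(-6))*65 = -6*(1 - 12)*65 = -6*(-11)*65 = 66*65 = 4290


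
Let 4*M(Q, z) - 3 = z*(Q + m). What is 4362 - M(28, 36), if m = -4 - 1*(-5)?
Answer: 16401/4 ≈ 4100.3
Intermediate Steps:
m = 1 (m = -4 + 5 = 1)
M(Q, z) = ¾ + z*(1 + Q)/4 (M(Q, z) = ¾ + (z*(Q + 1))/4 = ¾ + (z*(1 + Q))/4 = ¾ + z*(1 + Q)/4)
4362 - M(28, 36) = 4362 - (¾ + (¼)*36 + (¼)*28*36) = 4362 - (¾ + 9 + 252) = 4362 - 1*1047/4 = 4362 - 1047/4 = 16401/4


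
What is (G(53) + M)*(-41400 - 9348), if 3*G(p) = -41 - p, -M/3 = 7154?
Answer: 1090743680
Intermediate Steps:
M = -21462 (M = -3*7154 = -21462)
G(p) = -41/3 - p/3 (G(p) = (-41 - p)/3 = -41/3 - p/3)
(G(53) + M)*(-41400 - 9348) = ((-41/3 - ⅓*53) - 21462)*(-41400 - 9348) = ((-41/3 - 53/3) - 21462)*(-50748) = (-94/3 - 21462)*(-50748) = -64480/3*(-50748) = 1090743680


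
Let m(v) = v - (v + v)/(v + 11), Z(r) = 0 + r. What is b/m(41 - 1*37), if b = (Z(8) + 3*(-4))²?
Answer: 60/13 ≈ 4.6154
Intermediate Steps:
Z(r) = r
b = 16 (b = (8 + 3*(-4))² = (8 - 12)² = (-4)² = 16)
m(v) = v - 2*v/(11 + v)
b/m(41 - 1*37) = 16/(((41 - 1*37)*(9 + (41 - 1*37))/(11 + (41 - 1*37)))) = 16/(((41 - 37)*(9 + (41 - 37))/(11 + (41 - 37)))) = 16/((4*(9 + 4)/(11 + 4))) = 16/((4*13/15)) = 16/((4*(1/15)*13)) = 16/(52/15) = 16*(15/52) = 60/13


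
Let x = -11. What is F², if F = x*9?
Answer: 9801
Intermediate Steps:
F = -99 (F = -11*9 = -99)
F² = (-99)² = 9801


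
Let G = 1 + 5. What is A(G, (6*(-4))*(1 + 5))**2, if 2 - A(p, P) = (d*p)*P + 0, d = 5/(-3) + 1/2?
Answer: 1012036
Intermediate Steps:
d = -7/6 (d = 5*(-1/3) + 1*(1/2) = -5/3 + 1/2 = -7/6 ≈ -1.1667)
G = 6
A(p, P) = 2 + 7*P*p/6 (A(p, P) = 2 - ((-7*p/6)*P + 0) = 2 - (-7*P*p/6 + 0) = 2 - (-7)*P*p/6 = 2 + 7*P*p/6)
A(G, (6*(-4))*(1 + 5))**2 = (2 + (7/6)*((6*(-4))*(1 + 5))*6)**2 = (2 + (7/6)*(-24*6)*6)**2 = (2 + (7/6)*(-144)*6)**2 = (2 - 1008)**2 = (-1006)**2 = 1012036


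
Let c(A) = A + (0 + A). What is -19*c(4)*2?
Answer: -304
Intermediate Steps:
c(A) = 2*A (c(A) = A + A = 2*A)
-19*c(4)*2 = -38*4*2 = -19*8*2 = -152*2 = -304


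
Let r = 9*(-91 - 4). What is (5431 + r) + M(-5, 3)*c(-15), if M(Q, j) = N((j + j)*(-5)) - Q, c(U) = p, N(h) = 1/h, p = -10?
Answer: 13579/3 ≈ 4526.3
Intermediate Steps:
N(h) = 1/h
c(U) = -10
M(Q, j) = -Q - 1/(10*j) (M(Q, j) = 1/((j + j)*(-5)) - Q = 1/((2*j)*(-5)) - Q = 1/(-10*j) - Q = -1/(10*j) - Q = -Q - 1/(10*j))
r = -855 (r = 9*(-95) = -855)
(5431 + r) + M(-5, 3)*c(-15) = (5431 - 855) + (-1*(-5) - ⅒/3)*(-10) = 4576 + (5 - ⅒*⅓)*(-10) = 4576 + (5 - 1/30)*(-10) = 4576 + (149/30)*(-10) = 4576 - 149/3 = 13579/3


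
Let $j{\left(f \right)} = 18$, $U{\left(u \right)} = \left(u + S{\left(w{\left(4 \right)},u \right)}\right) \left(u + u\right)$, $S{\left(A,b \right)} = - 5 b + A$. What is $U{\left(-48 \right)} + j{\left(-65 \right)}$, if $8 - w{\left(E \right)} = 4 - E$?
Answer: $-19182$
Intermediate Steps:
$w{\left(E \right)} = 4 + E$ ($w{\left(E \right)} = 8 - \left(4 - E\right) = 8 + \left(-4 + E\right) = 4 + E$)
$S{\left(A,b \right)} = A - 5 b$
$U{\left(u \right)} = 2 u \left(8 - 4 u\right)$ ($U{\left(u \right)} = \left(u - \left(-8 + 5 u\right)\right) \left(u + u\right) = \left(u - \left(-8 + 5 u\right)\right) 2 u = \left(8 - 4 u\right) 2 u = 2 u \left(8 - 4 u\right)$)
$U{\left(-48 \right)} + j{\left(-65 \right)} = 8 \left(-48\right) \left(2 - -48\right) + 18 = 8 \left(-48\right) \left(2 + 48\right) + 18 = 8 \left(-48\right) 50 + 18 = -19200 + 18 = -19182$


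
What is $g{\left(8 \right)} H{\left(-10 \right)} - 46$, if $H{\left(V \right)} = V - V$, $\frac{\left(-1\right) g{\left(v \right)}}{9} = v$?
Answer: $-46$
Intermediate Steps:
$g{\left(v \right)} = - 9 v$
$H{\left(V \right)} = 0$
$g{\left(8 \right)} H{\left(-10 \right)} - 46 = \left(-9\right) 8 \cdot 0 - 46 = \left(-72\right) 0 - 46 = 0 - 46 = -46$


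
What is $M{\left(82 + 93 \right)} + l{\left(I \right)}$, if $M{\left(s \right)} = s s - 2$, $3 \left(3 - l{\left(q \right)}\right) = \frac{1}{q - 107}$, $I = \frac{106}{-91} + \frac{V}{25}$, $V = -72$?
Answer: $\frac{23210865781}{757881} \approx 30626.0$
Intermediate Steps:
$I = - \frac{9202}{2275}$ ($I = \frac{106}{-91} - \frac{72}{25} = 106 \left(- \frac{1}{91}\right) - \frac{72}{25} = - \frac{106}{91} - \frac{72}{25} = - \frac{9202}{2275} \approx -4.0448$)
$l{\left(q \right)} = 3 - \frac{1}{3 \left(-107 + q\right)}$ ($l{\left(q \right)} = 3 - \frac{1}{3 \left(q - 107\right)} = 3 - \frac{1}{3 \left(-107 + q\right)}$)
$M{\left(s \right)} = -2 + s^{2}$ ($M{\left(s \right)} = s^{2} - 2 = -2 + s^{2}$)
$M{\left(82 + 93 \right)} + l{\left(I \right)} = \left(-2 + \left(82 + 93\right)^{2}\right) + \frac{-964 + 9 \left(- \frac{9202}{2275}\right)}{3 \left(-107 - \frac{9202}{2275}\right)} = \left(-2 + 175^{2}\right) + \frac{-964 - \frac{82818}{2275}}{3 \left(- \frac{252627}{2275}\right)} = \left(-2 + 30625\right) + \frac{1}{3} \left(- \frac{2275}{252627}\right) \left(- \frac{2275918}{2275}\right) = 30623 + \frac{2275918}{757881} = \frac{23210865781}{757881}$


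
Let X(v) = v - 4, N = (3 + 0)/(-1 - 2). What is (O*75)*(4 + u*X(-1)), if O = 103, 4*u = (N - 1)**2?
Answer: -7725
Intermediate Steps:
N = -1 (N = 3/(-3) = 3*(-1/3) = -1)
u = 1 (u = (-1 - 1)**2/4 = (1/4)*(-2)**2 = (1/4)*4 = 1)
X(v) = -4 + v
(O*75)*(4 + u*X(-1)) = (103*75)*(4 + 1*(-4 - 1)) = 7725*(4 + 1*(-5)) = 7725*(4 - 5) = 7725*(-1) = -7725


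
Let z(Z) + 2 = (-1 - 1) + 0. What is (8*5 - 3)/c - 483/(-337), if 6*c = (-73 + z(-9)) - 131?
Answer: 12825/35048 ≈ 0.36593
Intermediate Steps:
z(Z) = -4 (z(Z) = -2 + ((-1 - 1) + 0) = -2 + (-2 + 0) = -2 - 2 = -4)
c = -104/3 (c = ((-73 - 4) - 131)/6 = (-77 - 131)/6 = (1/6)*(-208) = -104/3 ≈ -34.667)
(8*5 - 3)/c - 483/(-337) = (8*5 - 3)/(-104/3) - 483/(-337) = (40 - 3)*(-3/104) - 483*(-1/337) = 37*(-3/104) + 483/337 = -111/104 + 483/337 = 12825/35048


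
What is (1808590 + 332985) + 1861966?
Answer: 4003541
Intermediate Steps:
(1808590 + 332985) + 1861966 = 2141575 + 1861966 = 4003541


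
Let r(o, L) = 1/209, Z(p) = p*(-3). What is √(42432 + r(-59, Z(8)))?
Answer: √1853472401/209 ≈ 205.99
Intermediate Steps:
Z(p) = -3*p
r(o, L) = 1/209
√(42432 + r(-59, Z(8))) = √(42432 + 1/209) = √(8868289/209) = √1853472401/209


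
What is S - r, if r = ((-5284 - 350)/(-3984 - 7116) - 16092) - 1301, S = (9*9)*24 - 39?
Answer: 35700361/1850 ≈ 19298.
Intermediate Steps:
S = 1905 (S = 81*24 - 39 = 1944 - 39 = 1905)
r = -32176111/1850 (r = (-5634/(-11100) - 16092) - 1301 = (-5634*(-1/11100) - 16092) - 1301 = (939/1850 - 16092) - 1301 = -29769261/1850 - 1301 = -32176111/1850 ≈ -17393.)
S - r = 1905 - 1*(-32176111/1850) = 1905 + 32176111/1850 = 35700361/1850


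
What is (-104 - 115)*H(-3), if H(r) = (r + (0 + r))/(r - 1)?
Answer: -657/2 ≈ -328.50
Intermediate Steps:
H(r) = 2*r/(-1 + r) (H(r) = (r + r)/(-1 + r) = (2*r)/(-1 + r) = 2*r/(-1 + r))
(-104 - 115)*H(-3) = (-104 - 115)*(2*(-3)/(-1 - 3)) = -438*(-3)/(-4) = -438*(-3)*(-1)/4 = -219*3/2 = -657/2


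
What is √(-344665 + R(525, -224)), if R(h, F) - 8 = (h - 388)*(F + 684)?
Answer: 9*I*√3477 ≈ 530.7*I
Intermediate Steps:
R(h, F) = 8 + (-388 + h)*(684 + F) (R(h, F) = 8 + (h - 388)*(F + 684) = 8 + (-388 + h)*(684 + F))
√(-344665 + R(525, -224)) = √(-344665 + (-265384 - 388*(-224) + 684*525 - 224*525)) = √(-344665 + (-265384 + 86912 + 359100 - 117600)) = √(-344665 + 63028) = √(-281637) = 9*I*√3477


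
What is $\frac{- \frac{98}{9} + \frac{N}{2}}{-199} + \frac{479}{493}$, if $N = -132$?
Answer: $\frac{1199045}{882963} \approx 1.358$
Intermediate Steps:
$\frac{- \frac{98}{9} + \frac{N}{2}}{-199} + \frac{479}{493} = \frac{- \frac{98}{9} - \frac{132}{2}}{-199} + \frac{479}{493} = \left(\left(-98\right) \frac{1}{9} - 66\right) \left(- \frac{1}{199}\right) + 479 \cdot \frac{1}{493} = \left(- \frac{98}{9} - 66\right) \left(- \frac{1}{199}\right) + \frac{479}{493} = \left(- \frac{692}{9}\right) \left(- \frac{1}{199}\right) + \frac{479}{493} = \frac{692}{1791} + \frac{479}{493} = \frac{1199045}{882963}$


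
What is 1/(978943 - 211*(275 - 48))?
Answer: 1/931046 ≈ 1.0741e-6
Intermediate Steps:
1/(978943 - 211*(275 - 48)) = 1/(978943 - 211*227) = 1/(978943 - 47897) = 1/931046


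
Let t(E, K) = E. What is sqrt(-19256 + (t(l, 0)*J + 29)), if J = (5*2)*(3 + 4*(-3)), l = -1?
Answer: I*sqrt(19137) ≈ 138.34*I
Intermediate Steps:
J = -90 (J = 10*(3 - 12) = 10*(-9) = -90)
sqrt(-19256 + (t(l, 0)*J + 29)) = sqrt(-19256 + (-1*(-90) + 29)) = sqrt(-19256 + (90 + 29)) = sqrt(-19256 + 119) = sqrt(-19137) = I*sqrt(19137)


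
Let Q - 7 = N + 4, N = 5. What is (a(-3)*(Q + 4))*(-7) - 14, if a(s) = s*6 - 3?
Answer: 2926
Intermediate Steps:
Q = 16 (Q = 7 + (5 + 4) = 7 + 9 = 16)
a(s) = -3 + 6*s (a(s) = 6*s - 3 = -3 + 6*s)
(a(-3)*(Q + 4))*(-7) - 14 = ((-3 + 6*(-3))*(16 + 4))*(-7) - 14 = ((-3 - 18)*20)*(-7) - 14 = -21*20*(-7) - 14 = -420*(-7) - 14 = 2940 - 14 = 2926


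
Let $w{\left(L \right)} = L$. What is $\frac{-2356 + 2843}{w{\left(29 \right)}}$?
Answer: $\frac{487}{29} \approx 16.793$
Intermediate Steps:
$\frac{-2356 + 2843}{w{\left(29 \right)}} = \frac{-2356 + 2843}{29} = 487 \cdot \frac{1}{29} = \frac{487}{29}$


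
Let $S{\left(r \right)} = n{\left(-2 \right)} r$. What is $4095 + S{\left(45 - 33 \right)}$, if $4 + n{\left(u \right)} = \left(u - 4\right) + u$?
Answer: $3951$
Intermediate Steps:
$n{\left(u \right)} = -8 + 2 u$ ($n{\left(u \right)} = -4 + \left(\left(u - 4\right) + u\right) = -4 + \left(\left(-4 + u\right) + u\right) = -4 + \left(-4 + 2 u\right) = -8 + 2 u$)
$S{\left(r \right)} = - 12 r$ ($S{\left(r \right)} = \left(-8 + 2 \left(-2\right)\right) r = \left(-8 - 4\right) r = - 12 r$)
$4095 + S{\left(45 - 33 \right)} = 4095 - 12 \left(45 - 33\right) = 4095 - 144 = 3951$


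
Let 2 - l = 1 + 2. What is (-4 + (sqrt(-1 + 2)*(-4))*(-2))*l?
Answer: -4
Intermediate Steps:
l = -1 (l = 2 - (1 + 2) = 2 - 1*3 = 2 - 3 = -1)
(-4 + (sqrt(-1 + 2)*(-4))*(-2))*l = (-4 + (sqrt(-1 + 2)*(-4))*(-2))*(-1) = (-4 + (sqrt(1)*(-4))*(-2))*(-1) = (-4 + (1*(-4))*(-2))*(-1) = (-4 - 4*(-2))*(-1) = (-4 + 8)*(-1) = 4*(-1) = -4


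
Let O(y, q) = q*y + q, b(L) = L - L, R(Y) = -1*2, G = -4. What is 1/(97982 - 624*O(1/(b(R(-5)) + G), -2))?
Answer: 1/98918 ≈ 1.0109e-5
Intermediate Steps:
R(Y) = -2
b(L) = 0
O(y, q) = q + q*y
1/(97982 - 624*O(1/(b(R(-5)) + G), -2)) = 1/(97982 - (-1248)*(1 + 1/(0 - 4))) = 1/(97982 - (-1248)*(1 + 1/(-4))) = 1/(97982 - (-1248)*(1 - ¼)) = 1/(97982 - (-1248)*3/4) = 1/(97982 - 624*(-3/2)) = 1/(97982 + 936) = 1/98918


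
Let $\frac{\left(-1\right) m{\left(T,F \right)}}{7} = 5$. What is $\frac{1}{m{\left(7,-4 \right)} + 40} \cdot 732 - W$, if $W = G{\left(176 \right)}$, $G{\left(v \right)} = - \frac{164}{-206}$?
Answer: $\frac{74986}{515} \approx 145.6$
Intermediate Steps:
$G{\left(v \right)} = \frac{82}{103}$ ($G{\left(v \right)} = \left(-164\right) \left(- \frac{1}{206}\right) = \frac{82}{103}$)
$W = \frac{82}{103} \approx 0.79612$
$m{\left(T,F \right)} = -35$ ($m{\left(T,F \right)} = \left(-7\right) 5 = -35$)
$\frac{1}{m{\left(7,-4 \right)} + 40} \cdot 732 - W = \frac{1}{-35 + 40} \cdot 732 - \frac{82}{103} = \frac{1}{5} \cdot 732 - \frac{82}{103} = \frac{732}{5} - \frac{82}{103} = \frac{74986}{515}$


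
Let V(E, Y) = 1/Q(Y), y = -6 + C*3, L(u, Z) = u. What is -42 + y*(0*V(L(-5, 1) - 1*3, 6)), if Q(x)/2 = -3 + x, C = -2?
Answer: -42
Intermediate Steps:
y = -12 (y = -6 - 2*3 = -6 - 6 = -12)
Q(x) = -6 + 2*x (Q(x) = 2*(-3 + x) = -6 + 2*x)
V(E, Y) = 1/(-6 + 2*Y)
-42 + y*(0*V(L(-5, 1) - 1*3, 6)) = -42 - 0*1/(2*(-3 + 6)) = -42 - 0*(½)/3 = -42 - 0*(½)*(⅓) = -42 - 0/6 = -42 - 12*0 = -42 + 0 = -42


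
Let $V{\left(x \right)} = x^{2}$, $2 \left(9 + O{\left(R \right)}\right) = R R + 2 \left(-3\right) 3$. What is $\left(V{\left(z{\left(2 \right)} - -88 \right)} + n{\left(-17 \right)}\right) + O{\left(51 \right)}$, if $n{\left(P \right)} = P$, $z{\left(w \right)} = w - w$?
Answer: $\frac{18019}{2} \approx 9009.5$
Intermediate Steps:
$z{\left(w \right)} = 0$
$O{\left(R \right)} = -18 + \frac{R^{2}}{2}$ ($O{\left(R \right)} = -9 + \frac{R R + 2 \left(-3\right) 3}{2} = -9 + \frac{R^{2} - 18}{2} = -9 + \frac{-18 + R^{2}}{2} = -9 + \left(-9 + \frac{R^{2}}{2}\right) = -18 + \frac{R^{2}}{2}$)
$\left(V{\left(z{\left(2 \right)} - -88 \right)} + n{\left(-17 \right)}\right) + O{\left(51 \right)} = \left(\left(0 - -88\right)^{2} - 17\right) - \left(18 - \frac{51^{2}}{2}\right) = \left(\left(0 + 88\right)^{2} - 17\right) + \left(-18 + \frac{1}{2} \cdot 2601\right) = \left(88^{2} - 17\right) + \left(-18 + \frac{2601}{2}\right) = \left(7744 - 17\right) + \frac{2565}{2} = 7727 + \frac{2565}{2} = \frac{18019}{2}$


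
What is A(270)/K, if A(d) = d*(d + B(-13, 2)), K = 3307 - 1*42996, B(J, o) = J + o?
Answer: -69930/39689 ≈ -1.7619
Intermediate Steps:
K = -39689 (K = 3307 - 42996 = -39689)
A(d) = d*(-11 + d) (A(d) = d*(d + (-13 + 2)) = d*(d - 11) = d*(-11 + d))
A(270)/K = (270*(-11 + 270))/(-39689) = (270*259)*(-1/39689) = 69930*(-1/39689) = -69930/39689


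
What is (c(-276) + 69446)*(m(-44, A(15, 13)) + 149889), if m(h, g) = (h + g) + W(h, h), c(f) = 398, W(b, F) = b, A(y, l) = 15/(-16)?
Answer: 41850542261/4 ≈ 1.0463e+10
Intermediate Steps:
A(y, l) = -15/16 (A(y, l) = 15*(-1/16) = -15/16)
m(h, g) = g + 2*h (m(h, g) = (h + g) + h = (g + h) + h = g + 2*h)
(c(-276) + 69446)*(m(-44, A(15, 13)) + 149889) = (398 + 69446)*((-15/16 + 2*(-44)) + 149889) = 69844*((-15/16 - 88) + 149889) = 69844*(-1423/16 + 149889) = 69844*(2396801/16) = 41850542261/4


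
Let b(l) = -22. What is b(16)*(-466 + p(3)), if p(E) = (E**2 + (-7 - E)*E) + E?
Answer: 10648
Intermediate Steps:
p(E) = E + E**2 + E*(-7 - E) (p(E) = (E**2 + E*(-7 - E)) + E = E + E**2 + E*(-7 - E))
b(16)*(-466 + p(3)) = -22*(-466 - 6*3) = -22*(-466 - 18) = -22*(-484) = 10648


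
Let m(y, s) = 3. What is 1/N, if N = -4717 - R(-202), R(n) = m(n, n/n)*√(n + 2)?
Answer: I/(-4717*I + 30*√2) ≈ -0.00021198 + 1.9066e-6*I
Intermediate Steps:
R(n) = 3*√(2 + n) (R(n) = 3*√(n + 2) = 3*√(2 + n))
N = -4717 - 30*I*√2 (N = -4717 - 3*√(2 - 202) = -4717 - 3*√(-200) = -4717 - 3*10*I*√2 = -4717 - 30*I*√2 ≈ -4717.0 - 42.426*I)
1/N = 1/(-4717 - 30*I*√2)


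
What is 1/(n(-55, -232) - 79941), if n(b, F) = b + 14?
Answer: -1/79982 ≈ -1.2503e-5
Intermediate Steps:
n(b, F) = 14 + b
1/(n(-55, -232) - 79941) = 1/((14 - 55) - 79941) = 1/(-41 - 79941) = 1/(-79982) = -1/79982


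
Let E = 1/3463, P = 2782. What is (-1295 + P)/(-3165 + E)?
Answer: -5149481/10960394 ≈ -0.46983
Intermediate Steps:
E = 1/3463 ≈ 0.00028877
(-1295 + P)/(-3165 + E) = (-1295 + 2782)/(-3165 + 1/3463) = 1487/(-10960394/3463) = 1487*(-3463/10960394) = -5149481/10960394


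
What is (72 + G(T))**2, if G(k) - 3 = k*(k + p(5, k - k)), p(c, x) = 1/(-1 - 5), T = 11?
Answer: 1357225/36 ≈ 37701.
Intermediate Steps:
p(c, x) = -1/6 (p(c, x) = 1/(-6) = -1/6)
G(k) = 3 + k*(-1/6 + k) (G(k) = 3 + k*(k - 1/6) = 3 + k*(-1/6 + k))
(72 + G(T))**2 = (72 + (3 + 11**2 - 1/6*11))**2 = (72 + (3 + 121 - 11/6))**2 = (72 + 733/6)**2 = (1165/6)**2 = 1357225/36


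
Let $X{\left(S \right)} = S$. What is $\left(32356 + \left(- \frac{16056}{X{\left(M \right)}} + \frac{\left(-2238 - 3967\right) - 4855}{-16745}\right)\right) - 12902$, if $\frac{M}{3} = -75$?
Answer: $\frac{1634816066}{83725} \approx 19526.0$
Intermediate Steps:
$M = -225$ ($M = 3 \left(-75\right) = -225$)
$\left(32356 + \left(- \frac{16056}{X{\left(M \right)}} + \frac{\left(-2238 - 3967\right) - 4855}{-16745}\right)\right) - 12902 = \left(32356 + \left(- \frac{16056}{-225} + \frac{\left(-2238 - 3967\right) - 4855}{-16745}\right)\right) - 12902 = \left(32356 + \left(\left(-16056\right) \left(- \frac{1}{225}\right) + \left(-6205 - 4855\right) \left(- \frac{1}{16745}\right)\right)\right) - 12902 = \left(32356 + \left(\frac{1784}{25} - - \frac{2212}{3349}\right)\right) - 12902 = \left(32356 + \left(\frac{1784}{25} + \frac{2212}{3349}\right)\right) - 12902 = \left(32356 + \frac{6029916}{83725}\right) - 12902 = \frac{2715036016}{83725} - 12902 = \frac{1634816066}{83725}$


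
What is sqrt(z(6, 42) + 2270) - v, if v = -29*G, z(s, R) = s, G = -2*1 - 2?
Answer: -116 + 2*sqrt(569) ≈ -68.293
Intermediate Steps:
G = -4 (G = -2 - 2 = -4)
v = 116 (v = -29*(-4) = 116)
sqrt(z(6, 42) + 2270) - v = sqrt(6 + 2270) - 1*116 = sqrt(2276) - 116 = 2*sqrt(569) - 116 = -116 + 2*sqrt(569)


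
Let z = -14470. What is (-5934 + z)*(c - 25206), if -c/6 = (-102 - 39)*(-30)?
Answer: 1032156744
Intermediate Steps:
c = -25380 (c = -6*(-102 - 39)*(-30) = -(-846)*(-30) = -6*4230 = -25380)
(-5934 + z)*(c - 25206) = (-5934 - 14470)*(-25380 - 25206) = -20404*(-50586) = 1032156744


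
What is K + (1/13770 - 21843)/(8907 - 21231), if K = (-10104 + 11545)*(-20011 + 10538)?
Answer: -2316525534199531/169701480 ≈ -1.3651e+7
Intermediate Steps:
K = -13650593 (K = 1441*(-9473) = -13650593)
K + (1/13770 - 21843)/(8907 - 21231) = -13650593 + (1/13770 - 21843)/(8907 - 21231) = -13650593 + (1/13770 - 21843)/(-12324) = -13650593 - 300778109/13770*(-1/12324) = -13650593 + 300778109/169701480 = -2316525534199531/169701480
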